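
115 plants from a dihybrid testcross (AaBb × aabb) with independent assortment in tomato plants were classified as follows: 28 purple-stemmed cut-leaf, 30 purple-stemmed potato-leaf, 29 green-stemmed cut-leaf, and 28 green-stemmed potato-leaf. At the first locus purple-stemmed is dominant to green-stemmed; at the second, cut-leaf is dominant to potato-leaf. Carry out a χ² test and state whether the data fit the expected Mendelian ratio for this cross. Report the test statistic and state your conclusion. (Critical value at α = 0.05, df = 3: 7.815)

0.096; consistent

A dihybrid testcross with independent assortment gives a 1:1:1:1 ratio.
Under the 1:1:1:1 hypothesis (Σ ratio = 4, N = 115):
  purple-stemmed cut-leaf: 115 × 1/4 = 28.75
  purple-stemmed potato-leaf: 115 × 1/4 = 28.75
  green-stemmed cut-leaf: 115 × 1/4 = 28.75
  green-stemmed potato-leaf: 115 × 1/4 = 28.75
χ² = Σ (O − E)² / E
  purple-stemmed cut-leaf: (28 − 28.75)² / 28.75 = 0.0196
  purple-stemmed potato-leaf: (30 − 28.75)² / 28.75 = 0.0543
  green-stemmed cut-leaf: (29 − 28.75)² / 28.75 = 0.0022
  green-stemmed potato-leaf: (28 − 28.75)² / 28.75 = 0.0196
χ² = 0.0196 + 0.0543 + 0.0022 + 0.0196 = 0.0957 ≈ 0.096
Degrees of freedom = 4 − 1 = 3; critical value at α = 0.05 is 7.815.
Since 0.096 < 7.815, we fail to reject the null hypothesis — the data are consistent with the 1:1:1:1 ratio.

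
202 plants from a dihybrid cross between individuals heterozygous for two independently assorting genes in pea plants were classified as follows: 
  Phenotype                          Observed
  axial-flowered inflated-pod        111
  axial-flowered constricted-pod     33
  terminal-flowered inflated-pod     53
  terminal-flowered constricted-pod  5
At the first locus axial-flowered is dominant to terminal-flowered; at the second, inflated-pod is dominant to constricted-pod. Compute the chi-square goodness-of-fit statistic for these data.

A dihybrid F₂ with independent assortment and complete dominance at both loci gives a 9:3:3:1 phenotypic ratio.
The 9:3:3:1 ratio has 16 parts, so with N = 202 the expected counts are:
  axial-flowered inflated-pod: 202 × 9/16 = 113.625
  axial-flowered constricted-pod: 202 × 3/16 = 37.875
  terminal-flowered inflated-pod: 202 × 3/16 = 37.875
  terminal-flowered constricted-pod: 202 × 1/16 = 12.625
χ² = Σ (O − E)² / E
  axial-flowered inflated-pod: (111 − 113.625)² / 113.625 = 0.0606
  axial-flowered constricted-pod: (33 − 37.875)² / 37.875 = 0.6275
  terminal-flowered inflated-pod: (53 − 37.875)² / 37.875 = 6.0400
  terminal-flowered constricted-pod: (5 − 12.625)² / 12.625 = 4.6052
χ² = 0.0606 + 0.6275 + 6.0400 + 4.6052 = 11.3333 ≈ 11.333

11.333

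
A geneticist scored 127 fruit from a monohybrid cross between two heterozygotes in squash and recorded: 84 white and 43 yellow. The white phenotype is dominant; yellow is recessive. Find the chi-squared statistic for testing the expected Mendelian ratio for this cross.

For a monohybrid cross between heterozygotes with complete dominance, the expected phenotypic ratio is 3:1.
Total ratio parts = 4. Expected numbers out of 127:
  white: 127 × 3/4 = 95.25
  yellow: 127 × 1/4 = 31.75
χ² = Σ (O − E)² / E
  white: (84 − 95.25)² / 95.25 = 1.3287
  yellow: (43 − 31.75)² / 31.75 = 3.9862
χ² = 1.3287 + 3.9862 = 5.3149 ≈ 5.315

5.315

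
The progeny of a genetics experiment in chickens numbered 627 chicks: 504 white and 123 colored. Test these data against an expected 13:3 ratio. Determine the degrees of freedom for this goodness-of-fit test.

1

A goodness-of-fit test with 2 phenotype classes has df = 2 − 1 = 1.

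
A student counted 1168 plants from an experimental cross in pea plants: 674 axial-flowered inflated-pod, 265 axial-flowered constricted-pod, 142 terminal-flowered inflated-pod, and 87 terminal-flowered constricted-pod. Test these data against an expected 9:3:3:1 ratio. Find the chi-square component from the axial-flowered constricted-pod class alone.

Total ratio parts = 16. Expected numbers out of 1168:
  axial-flowered inflated-pod: 1168 × 9/16 = 657
  axial-flowered constricted-pod: 1168 × 3/16 = 219
  terminal-flowered inflated-pod: 1168 × 3/16 = 219
  terminal-flowered constricted-pod: 1168 × 1/16 = 73
Contribution of axial-flowered constricted-pod: (265 − 219)² / 219 = 9.6621

9.662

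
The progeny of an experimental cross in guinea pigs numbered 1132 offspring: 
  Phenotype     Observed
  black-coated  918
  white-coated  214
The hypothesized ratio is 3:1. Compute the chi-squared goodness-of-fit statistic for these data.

22.431

Under the 3:1 hypothesis (Σ ratio = 4, N = 1132):
  black-coated: 1132 × 3/4 = 849
  white-coated: 1132 × 1/4 = 283
χ² = Σ (O − E)² / E
  black-coated: (918 − 849)² / 849 = 5.6078
  white-coated: (214 − 283)² / 283 = 16.8233
χ² = 5.6078 + 16.8233 = 22.4311 ≈ 22.431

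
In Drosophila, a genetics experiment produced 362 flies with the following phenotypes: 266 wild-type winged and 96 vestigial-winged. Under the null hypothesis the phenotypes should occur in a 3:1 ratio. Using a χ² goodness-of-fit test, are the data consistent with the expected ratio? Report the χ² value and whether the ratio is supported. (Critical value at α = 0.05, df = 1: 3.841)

0.446; consistent

Total ratio parts = 4. Expected numbers out of 362:
  wild-type winged: 362 × 3/4 = 271.5
  vestigial-winged: 362 × 1/4 = 90.5
χ² = Σ (O − E)² / E
  wild-type winged: (266 − 271.5)² / 271.5 = 0.1114
  vestigial-winged: (96 − 90.5)² / 90.5 = 0.3343
χ² = 0.1114 + 0.3343 = 0.4457 ≈ 0.446
Degrees of freedom = 2 − 1 = 1; critical value at α = 0.05 is 3.841.
Since 0.446 < 3.841, we fail to reject the null hypothesis — the data are consistent with the 3:1 ratio.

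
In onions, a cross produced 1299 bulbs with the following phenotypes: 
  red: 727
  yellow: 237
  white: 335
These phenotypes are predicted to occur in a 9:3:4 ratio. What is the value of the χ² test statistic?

Total ratio parts = 16. Expected numbers out of 1299:
  red: 1299 × 9/16 = 730.6875
  yellow: 1299 × 3/16 = 243.5625
  white: 1299 × 4/16 = 324.75
χ² = Σ (O − E)² / E
  red: (727 − 730.6875)² / 730.6875 = 0.0186
  yellow: (237 − 243.5625)² / 243.5625 = 0.1768
  white: (335 − 324.75)² / 324.75 = 0.3235
χ² = 0.0186 + 0.1768 + 0.3235 = 0.5189 ≈ 0.519

0.519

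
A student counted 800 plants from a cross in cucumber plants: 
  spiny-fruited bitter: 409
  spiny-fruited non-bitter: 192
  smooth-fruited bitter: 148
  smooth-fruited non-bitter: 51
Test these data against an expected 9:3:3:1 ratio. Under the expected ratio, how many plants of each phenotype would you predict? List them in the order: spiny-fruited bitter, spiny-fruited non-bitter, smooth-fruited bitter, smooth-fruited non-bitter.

Total ratio parts = 16. Expected numbers out of 800:
  spiny-fruited bitter: 800 × 9/16 = 450
  spiny-fruited non-bitter: 800 × 3/16 = 150
  smooth-fruited bitter: 800 × 3/16 = 150
  smooth-fruited non-bitter: 800 × 1/16 = 50

450, 150, 150, 50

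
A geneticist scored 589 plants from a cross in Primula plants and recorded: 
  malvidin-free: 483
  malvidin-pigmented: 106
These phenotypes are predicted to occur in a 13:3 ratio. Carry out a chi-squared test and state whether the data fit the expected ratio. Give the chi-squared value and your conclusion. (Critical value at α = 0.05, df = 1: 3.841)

0.219; consistent

Total ratio parts = 16. Expected numbers out of 589:
  malvidin-free: 589 × 13/16 = 478.5625
  malvidin-pigmented: 589 × 3/16 = 110.4375
χ² = Σ (O − E)² / E
  malvidin-free: (483 − 478.5625)² / 478.5625 = 0.0411
  malvidin-pigmented: (106 − 110.4375)² / 110.4375 = 0.1783
χ² = 0.0411 + 0.1783 = 0.2194 ≈ 0.219
Degrees of freedom = 2 − 1 = 1; critical value at α = 0.05 is 3.841.
Since 0.219 < 3.841, we fail to reject the null hypothesis — the data are consistent with the 13:3 ratio.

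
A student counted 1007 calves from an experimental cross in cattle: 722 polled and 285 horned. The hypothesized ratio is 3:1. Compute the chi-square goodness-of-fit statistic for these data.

Total ratio parts = 4. Expected numbers out of 1007:
  polled: 1007 × 3/4 = 755.25
  horned: 1007 × 1/4 = 251.75
χ² = Σ (O − E)² / E
  polled: (722 − 755.25)² / 755.25 = 1.4638
  horned: (285 − 251.75)² / 251.75 = 4.3915
χ² = 1.4638 + 4.3915 = 5.8553 ≈ 5.855

5.855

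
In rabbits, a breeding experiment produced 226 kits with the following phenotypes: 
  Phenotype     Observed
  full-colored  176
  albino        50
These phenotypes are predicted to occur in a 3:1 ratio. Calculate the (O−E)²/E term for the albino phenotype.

0.748

Under the 3:1 hypothesis (Σ ratio = 4, N = 226):
  full-colored: 226 × 3/4 = 169.5
  albino: 226 × 1/4 = 56.5
Contribution of albino: (50 − 56.5)² / 56.5 = 0.7478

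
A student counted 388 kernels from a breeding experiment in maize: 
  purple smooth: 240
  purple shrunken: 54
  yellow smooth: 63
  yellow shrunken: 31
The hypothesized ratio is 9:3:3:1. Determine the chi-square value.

10.186

The 9:3:3:1 ratio has 16 parts, so with N = 388 the expected counts are:
  purple smooth: 388 × 9/16 = 218.25
  purple shrunken: 388 × 3/16 = 72.75
  yellow smooth: 388 × 3/16 = 72.75
  yellow shrunken: 388 × 1/16 = 24.25
χ² = Σ (O − E)² / E
  purple smooth: (240 − 218.25)² / 218.25 = 2.1675
  purple shrunken: (54 − 72.75)² / 72.75 = 4.8325
  yellow smooth: (63 − 72.75)² / 72.75 = 1.3067
  yellow shrunken: (31 − 24.25)² / 24.25 = 1.8789
χ² = 2.1675 + 4.8325 + 1.3067 + 1.8789 = 10.1856 ≈ 10.186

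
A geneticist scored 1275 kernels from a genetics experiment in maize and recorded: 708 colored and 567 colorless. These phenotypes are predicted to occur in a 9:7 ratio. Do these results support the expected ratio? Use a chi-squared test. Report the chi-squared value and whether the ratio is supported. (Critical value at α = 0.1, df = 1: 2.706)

0.269; consistent

Expected counts for N = 1275 under a 9:7 ratio (total parts = 16):
  colored: 1275 × 9/16 = 717.1875
  colorless: 1275 × 7/16 = 557.8125
χ² = Σ (O − E)² / E
  colored: (708 − 717.1875)² / 717.1875 = 0.1177
  colorless: (567 − 557.8125)² / 557.8125 = 0.1513
χ² = 0.1177 + 0.1513 = 0.269
Degrees of freedom = 2 − 1 = 1; critical value at α = 0.1 is 2.706.
Since 0.269 < 2.706, we fail to reject the null hypothesis — the data are consistent with the 9:7 ratio.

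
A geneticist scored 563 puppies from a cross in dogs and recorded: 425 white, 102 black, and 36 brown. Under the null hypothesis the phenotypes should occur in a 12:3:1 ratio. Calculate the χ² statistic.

Under the 12:3:1 hypothesis (Σ ratio = 16, N = 563):
  white: 563 × 12/16 = 422.25
  black: 563 × 3/16 = 105.5625
  brown: 563 × 1/16 = 35.1875
χ² = Σ (O − E)² / E
  white: (425 − 422.25)² / 422.25 = 0.0179
  black: (102 − 105.5625)² / 105.5625 = 0.1202
  brown: (36 − 35.1875)² / 35.1875 = 0.0188
χ² = 0.0179 + 0.1202 + 0.0188 = 0.1569 ≈ 0.157

0.157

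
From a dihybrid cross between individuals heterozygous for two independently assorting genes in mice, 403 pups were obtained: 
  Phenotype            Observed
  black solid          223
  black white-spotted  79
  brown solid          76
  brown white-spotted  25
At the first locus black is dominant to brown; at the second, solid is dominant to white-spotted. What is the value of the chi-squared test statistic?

A dihybrid F₂ with independent assortment and complete dominance at both loci gives a 9:3:3:1 phenotypic ratio.
Expected counts for N = 403 under a 9:3:3:1 ratio (total parts = 16):
  black solid: 403 × 9/16 = 226.6875
  black white-spotted: 403 × 3/16 = 75.5625
  brown solid: 403 × 3/16 = 75.5625
  brown white-spotted: 403 × 1/16 = 25.1875
χ² = Σ (O − E)² / E
  black solid: (223 − 226.6875)² / 226.6875 = 0.0600
  black white-spotted: (79 − 75.5625)² / 75.5625 = 0.1564
  brown solid: (76 − 75.5625)² / 75.5625 = 0.0025
  brown white-spotted: (25 − 25.1875)² / 25.1875 = 0.0014
χ² = 0.0600 + 0.1564 + 0.0025 + 0.0014 = 0.2203 ≈ 0.220

0.220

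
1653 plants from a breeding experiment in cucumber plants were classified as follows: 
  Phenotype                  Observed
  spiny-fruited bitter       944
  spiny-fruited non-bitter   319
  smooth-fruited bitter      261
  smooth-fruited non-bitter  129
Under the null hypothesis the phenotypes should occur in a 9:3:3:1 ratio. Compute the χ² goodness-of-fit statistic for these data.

14.595

The 9:3:3:1 ratio has 16 parts, so with N = 1653 the expected counts are:
  spiny-fruited bitter: 1653 × 9/16 = 929.8125
  spiny-fruited non-bitter: 1653 × 3/16 = 309.9375
  smooth-fruited bitter: 1653 × 3/16 = 309.9375
  smooth-fruited non-bitter: 1653 × 1/16 = 103.3125
χ² = Σ (O − E)² / E
  spiny-fruited bitter: (944 − 929.8125)² / 929.8125 = 0.2165
  spiny-fruited non-bitter: (319 − 309.9375)² / 309.9375 = 0.2650
  smooth-fruited bitter: (261 − 309.9375)² / 309.9375 = 7.7270
  smooth-fruited non-bitter: (129 − 103.3125)² / 103.3125 = 6.3869
χ² = 0.2165 + 0.2650 + 7.7270 + 6.3869 = 14.5954 ≈ 14.595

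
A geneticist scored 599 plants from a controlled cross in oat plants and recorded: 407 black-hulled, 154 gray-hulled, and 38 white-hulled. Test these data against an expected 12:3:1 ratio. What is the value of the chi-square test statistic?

Expected counts for N = 599 under a 12:3:1 ratio (total parts = 16):
  black-hulled: 599 × 12/16 = 449.25
  gray-hulled: 599 × 3/16 = 112.3125
  white-hulled: 599 × 1/16 = 37.4375
χ² = Σ (O − E)² / E
  black-hulled: (407 − 449.25)² / 449.25 = 3.9734
  gray-hulled: (154 − 112.3125)² / 112.3125 = 15.4733
  white-hulled: (38 − 37.4375)² / 37.4375 = 0.0085
χ² = 3.9734 + 15.4733 + 0.0085 = 19.4552 ≈ 19.455

19.455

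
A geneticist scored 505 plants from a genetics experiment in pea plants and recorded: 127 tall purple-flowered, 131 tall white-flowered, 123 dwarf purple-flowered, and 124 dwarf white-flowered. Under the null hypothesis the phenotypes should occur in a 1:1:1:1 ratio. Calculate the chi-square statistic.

0.307

Under the 1:1:1:1 hypothesis (Σ ratio = 4, N = 505):
  tall purple-flowered: 505 × 1/4 = 126.25
  tall white-flowered: 505 × 1/4 = 126.25
  dwarf purple-flowered: 505 × 1/4 = 126.25
  dwarf white-flowered: 505 × 1/4 = 126.25
χ² = Σ (O − E)² / E
  tall purple-flowered: (127 − 126.25)² / 126.25 = 0.0045
  tall white-flowered: (131 − 126.25)² / 126.25 = 0.1787
  dwarf purple-flowered: (123 − 126.25)² / 126.25 = 0.0837
  dwarf white-flowered: (124 − 126.25)² / 126.25 = 0.0401
χ² = 0.0045 + 0.1787 + 0.0837 + 0.0401 = 0.307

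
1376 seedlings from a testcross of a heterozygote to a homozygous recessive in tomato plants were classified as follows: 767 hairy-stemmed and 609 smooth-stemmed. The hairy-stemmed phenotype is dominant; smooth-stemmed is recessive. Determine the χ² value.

18.142

A testcross of a heterozygote (Aa × aa) gives a 1:1 phenotypic ratio.
Expected counts for N = 1376 under a 1:1 ratio (total parts = 2):
  hairy-stemmed: 1376 × 1/2 = 688
  smooth-stemmed: 1376 × 1/2 = 688
χ² = Σ (O − E)² / E
  hairy-stemmed: (767 − 688)² / 688 = 9.0712
  smooth-stemmed: (609 − 688)² / 688 = 9.0712
χ² = 9.0712 + 9.0712 = 18.1424 ≈ 18.142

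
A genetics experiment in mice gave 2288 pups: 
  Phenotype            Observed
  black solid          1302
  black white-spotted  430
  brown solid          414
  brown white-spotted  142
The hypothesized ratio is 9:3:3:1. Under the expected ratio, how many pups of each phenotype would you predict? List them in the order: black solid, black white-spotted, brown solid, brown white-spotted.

Under the 9:3:3:1 hypothesis (Σ ratio = 16, N = 2288):
  black solid: 2288 × 9/16 = 1287
  black white-spotted: 2288 × 3/16 = 429
  brown solid: 2288 × 3/16 = 429
  brown white-spotted: 2288 × 1/16 = 143

1287, 429, 429, 143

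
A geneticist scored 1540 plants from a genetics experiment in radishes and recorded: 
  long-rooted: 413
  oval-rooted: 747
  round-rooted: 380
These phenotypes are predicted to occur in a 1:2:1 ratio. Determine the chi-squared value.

Total ratio parts = 4. Expected numbers out of 1540:
  long-rooted: 1540 × 1/4 = 385
  oval-rooted: 1540 × 2/4 = 770
  round-rooted: 1540 × 1/4 = 385
χ² = Σ (O − E)² / E
  long-rooted: (413 − 385)² / 385 = 2.0364
  oval-rooted: (747 − 770)² / 770 = 0.6870
  round-rooted: (380 − 385)² / 385 = 0.0649
χ² = 2.0364 + 0.6870 + 0.0649 = 2.7883 ≈ 2.788

2.788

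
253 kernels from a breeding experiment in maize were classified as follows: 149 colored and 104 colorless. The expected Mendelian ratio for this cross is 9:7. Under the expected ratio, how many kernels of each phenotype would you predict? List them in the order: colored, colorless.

142.3125, 110.6875

Under the 9:7 hypothesis (Σ ratio = 16, N = 253):
  colored: 253 × 9/16 = 142.3125
  colorless: 253 × 7/16 = 110.6875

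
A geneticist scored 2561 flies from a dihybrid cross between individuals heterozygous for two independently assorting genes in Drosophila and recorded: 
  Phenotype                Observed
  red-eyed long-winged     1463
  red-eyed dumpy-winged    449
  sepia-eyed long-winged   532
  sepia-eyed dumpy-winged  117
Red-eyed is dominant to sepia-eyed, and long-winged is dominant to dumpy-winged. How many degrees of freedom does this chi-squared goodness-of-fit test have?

A dihybrid F₂ with independent assortment and complete dominance at both loci gives a 9:3:3:1 phenotypic ratio.
A goodness-of-fit test with 4 phenotype classes has df = 4 − 1 = 3.

3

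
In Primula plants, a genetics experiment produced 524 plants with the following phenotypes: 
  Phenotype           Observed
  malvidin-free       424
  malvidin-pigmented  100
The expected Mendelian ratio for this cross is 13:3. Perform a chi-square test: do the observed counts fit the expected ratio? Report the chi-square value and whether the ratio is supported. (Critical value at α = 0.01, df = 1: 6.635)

Total ratio parts = 16. Expected numbers out of 524:
  malvidin-free: 524 × 13/16 = 425.75
  malvidin-pigmented: 524 × 3/16 = 98.25
χ² = Σ (O − E)² / E
  malvidin-free: (424 − 425.75)² / 425.75 = 0.0072
  malvidin-pigmented: (100 − 98.25)² / 98.25 = 0.0312
χ² = 0.0072 + 0.0312 = 0.0384 ≈ 0.038
Degrees of freedom = 2 − 1 = 1; critical value at α = 0.01 is 6.635.
Since 0.038 < 6.635, we fail to reject the null hypothesis — the data are consistent with the 13:3 ratio.

0.038; consistent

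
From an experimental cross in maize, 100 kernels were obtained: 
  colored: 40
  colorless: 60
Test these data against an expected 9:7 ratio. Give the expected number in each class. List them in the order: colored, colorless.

Under the 9:7 hypothesis (Σ ratio = 16, N = 100):
  colored: 100 × 9/16 = 56.25
  colorless: 100 × 7/16 = 43.75

56.25, 43.75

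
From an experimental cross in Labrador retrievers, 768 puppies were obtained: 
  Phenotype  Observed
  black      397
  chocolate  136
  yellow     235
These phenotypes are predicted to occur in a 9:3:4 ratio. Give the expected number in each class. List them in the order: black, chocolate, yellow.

Total ratio parts = 16. Expected numbers out of 768:
  black: 768 × 9/16 = 432
  chocolate: 768 × 3/16 = 144
  yellow: 768 × 4/16 = 192

432, 144, 192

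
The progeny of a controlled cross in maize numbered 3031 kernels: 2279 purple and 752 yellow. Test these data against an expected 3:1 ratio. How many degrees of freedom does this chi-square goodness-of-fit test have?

1

A goodness-of-fit test with 2 phenotype classes has df = 2 − 1 = 1.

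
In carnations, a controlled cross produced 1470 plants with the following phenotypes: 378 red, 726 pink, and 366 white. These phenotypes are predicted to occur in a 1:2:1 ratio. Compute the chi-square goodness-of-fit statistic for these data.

0.416

Expected counts for N = 1470 under a 1:2:1 ratio (total parts = 4):
  red: 1470 × 1/4 = 367.5
  pink: 1470 × 2/4 = 735
  white: 1470 × 1/4 = 367.5
χ² = Σ (O − E)² / E
  red: (378 − 367.5)² / 367.5 = 0.3000
  pink: (726 − 735)² / 735 = 0.1102
  white: (366 − 367.5)² / 367.5 = 0.0061
χ² = 0.3000 + 0.1102 + 0.0061 = 0.4163 ≈ 0.416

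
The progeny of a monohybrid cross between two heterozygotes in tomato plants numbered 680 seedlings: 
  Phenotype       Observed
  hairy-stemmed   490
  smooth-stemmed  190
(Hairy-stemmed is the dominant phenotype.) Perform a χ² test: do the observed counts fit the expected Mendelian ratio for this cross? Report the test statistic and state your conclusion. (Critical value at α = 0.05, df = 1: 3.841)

For a monohybrid cross between heterozygotes with complete dominance, the expected phenotypic ratio is 3:1.
Under the 3:1 hypothesis (Σ ratio = 4, N = 680):
  hairy-stemmed: 680 × 3/4 = 510
  smooth-stemmed: 680 × 1/4 = 170
χ² = Σ (O − E)² / E
  hairy-stemmed: (490 − 510)² / 510 = 0.7843
  smooth-stemmed: (190 − 170)² / 170 = 2.3529
χ² = 0.7843 + 2.3529 = 3.1372 ≈ 3.137
Degrees of freedom = 2 − 1 = 1; critical value at α = 0.05 is 3.841.
Since 3.137 < 3.841, we fail to reject the null hypothesis — the data are consistent with the 3:1 ratio.

3.137; consistent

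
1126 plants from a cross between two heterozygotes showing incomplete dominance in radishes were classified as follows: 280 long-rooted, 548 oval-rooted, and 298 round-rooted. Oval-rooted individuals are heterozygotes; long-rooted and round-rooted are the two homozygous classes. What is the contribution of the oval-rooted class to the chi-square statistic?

0.400

With incomplete dominance, a heterozygote × heterozygote cross gives a 1:2:1 phenotypic ratio.
Expected counts for N = 1126 under a 1:2:1 ratio (total parts = 4):
  long-rooted: 1126 × 1/4 = 281.5
  oval-rooted: 1126 × 2/4 = 563
  round-rooted: 1126 × 1/4 = 281.5
Contribution of oval-rooted: (548 − 563)² / 563 = 0.3996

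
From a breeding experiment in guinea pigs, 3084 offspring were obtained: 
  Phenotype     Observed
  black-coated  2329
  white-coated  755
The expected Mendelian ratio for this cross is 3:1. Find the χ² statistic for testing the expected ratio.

0.443

Total ratio parts = 4. Expected numbers out of 3084:
  black-coated: 3084 × 3/4 = 2313
  white-coated: 3084 × 1/4 = 771
χ² = Σ (O − E)² / E
  black-coated: (2329 − 2313)² / 2313 = 0.1107
  white-coated: (755 − 771)² / 771 = 0.3320
χ² = 0.1107 + 0.3320 = 0.4427 ≈ 0.443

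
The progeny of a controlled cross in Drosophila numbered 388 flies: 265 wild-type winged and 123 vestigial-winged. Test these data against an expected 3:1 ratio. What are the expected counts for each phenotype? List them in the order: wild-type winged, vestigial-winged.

Total ratio parts = 4. Expected numbers out of 388:
  wild-type winged: 388 × 3/4 = 291
  vestigial-winged: 388 × 1/4 = 97

291, 97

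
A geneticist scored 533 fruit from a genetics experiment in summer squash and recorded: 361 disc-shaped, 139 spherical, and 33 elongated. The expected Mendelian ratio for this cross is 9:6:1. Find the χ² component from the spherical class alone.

18.540

The 9:6:1 ratio has 16 parts, so with N = 533 the expected counts are:
  disc-shaped: 533 × 9/16 = 299.8125
  spherical: 533 × 6/16 = 199.875
  elongated: 533 × 1/16 = 33.3125
Contribution of spherical: (139 − 199.875)² / 199.875 = 18.5404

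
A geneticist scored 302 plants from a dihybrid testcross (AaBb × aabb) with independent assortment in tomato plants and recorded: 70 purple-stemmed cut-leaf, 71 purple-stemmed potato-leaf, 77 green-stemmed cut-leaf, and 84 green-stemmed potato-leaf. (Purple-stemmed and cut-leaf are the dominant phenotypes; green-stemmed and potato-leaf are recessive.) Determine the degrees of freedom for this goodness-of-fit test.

3

A dihybrid testcross with independent assortment gives a 1:1:1:1 ratio.
A goodness-of-fit test with 4 phenotype classes has df = 4 − 1 = 3.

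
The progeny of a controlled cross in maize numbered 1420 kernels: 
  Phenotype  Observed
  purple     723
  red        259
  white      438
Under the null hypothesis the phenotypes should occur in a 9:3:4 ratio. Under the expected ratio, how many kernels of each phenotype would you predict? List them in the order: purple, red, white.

798.75, 266.25, 355

Total ratio parts = 16. Expected numbers out of 1420:
  purple: 1420 × 9/16 = 798.75
  red: 1420 × 3/16 = 266.25
  white: 1420 × 4/16 = 355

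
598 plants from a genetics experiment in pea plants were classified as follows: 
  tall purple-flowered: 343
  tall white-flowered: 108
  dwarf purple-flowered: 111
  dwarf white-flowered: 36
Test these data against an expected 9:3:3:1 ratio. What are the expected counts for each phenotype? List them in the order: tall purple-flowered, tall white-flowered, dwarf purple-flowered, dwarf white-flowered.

Expected counts for N = 598 under a 9:3:3:1 ratio (total parts = 16):
  tall purple-flowered: 598 × 9/16 = 336.375
  tall white-flowered: 598 × 3/16 = 112.125
  dwarf purple-flowered: 598 × 3/16 = 112.125
  dwarf white-flowered: 598 × 1/16 = 37.375

336.375, 112.125, 112.125, 37.375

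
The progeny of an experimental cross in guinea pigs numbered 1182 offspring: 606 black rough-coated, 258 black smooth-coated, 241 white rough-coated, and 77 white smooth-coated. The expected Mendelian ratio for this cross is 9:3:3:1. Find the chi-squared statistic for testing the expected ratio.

13.010

The 9:3:3:1 ratio has 16 parts, so with N = 1182 the expected counts are:
  black rough-coated: 1182 × 9/16 = 664.875
  black smooth-coated: 1182 × 3/16 = 221.625
  white rough-coated: 1182 × 3/16 = 221.625
  white smooth-coated: 1182 × 1/16 = 73.875
χ² = Σ (O − E)² / E
  black rough-coated: (606 − 664.875)² / 664.875 = 5.2134
  black smooth-coated: (258 − 221.625)² / 221.625 = 5.9702
  white rough-coated: (241 − 221.625)² / 221.625 = 1.6938
  white smooth-coated: (77 − 73.875)² / 73.875 = 0.1322
χ² = 5.2134 + 5.9702 + 1.6938 + 0.1322 = 13.0096 ≈ 13.010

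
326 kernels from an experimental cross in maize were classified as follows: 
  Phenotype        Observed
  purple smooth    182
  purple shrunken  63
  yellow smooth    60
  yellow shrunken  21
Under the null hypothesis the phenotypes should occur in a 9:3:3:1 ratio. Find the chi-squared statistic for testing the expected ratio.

The 9:3:3:1 ratio has 16 parts, so with N = 326 the expected counts are:
  purple smooth: 326 × 9/16 = 183.375
  purple shrunken: 326 × 3/16 = 61.125
  yellow smooth: 326 × 3/16 = 61.125
  yellow shrunken: 326 × 1/16 = 20.375
χ² = Σ (O − E)² / E
  purple smooth: (182 − 183.375)² / 183.375 = 0.0103
  purple shrunken: (63 − 61.125)² / 61.125 = 0.0575
  yellow smooth: (60 − 61.125)² / 61.125 = 0.0207
  yellow shrunken: (21 − 20.375)² / 20.375 = 0.0192
χ² = 0.0103 + 0.0575 + 0.0207 + 0.0192 = 0.1077 ≈ 0.108

0.108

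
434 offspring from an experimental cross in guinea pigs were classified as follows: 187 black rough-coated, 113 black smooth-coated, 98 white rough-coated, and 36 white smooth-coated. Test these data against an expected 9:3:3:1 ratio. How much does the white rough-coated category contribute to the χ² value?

Under the 9:3:3:1 hypothesis (Σ ratio = 16, N = 434):
  black rough-coated: 434 × 9/16 = 244.125
  black smooth-coated: 434 × 3/16 = 81.375
  white rough-coated: 434 × 3/16 = 81.375
  white smooth-coated: 434 × 1/16 = 27.125
Contribution of white rough-coated: (98 − 81.375)² / 81.375 = 3.3965

3.397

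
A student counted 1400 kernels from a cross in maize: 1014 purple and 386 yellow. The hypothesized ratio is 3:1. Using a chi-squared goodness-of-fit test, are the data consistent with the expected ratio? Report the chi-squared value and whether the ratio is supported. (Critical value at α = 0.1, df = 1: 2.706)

Expected counts for N = 1400 under a 3:1 ratio (total parts = 4):
  purple: 1400 × 3/4 = 1050
  yellow: 1400 × 1/4 = 350
χ² = Σ (O − E)² / E
  purple: (1014 − 1050)² / 1050 = 1.2343
  yellow: (386 − 350)² / 350 = 3.7029
χ² = 1.2343 + 3.7029 = 4.9372 ≈ 4.937
Degrees of freedom = 2 − 1 = 1; critical value at α = 0.1 is 2.706.
Since 4.937 > 2.706, we reject the null hypothesis — the data do not fit the 3:1 ratio.

4.937; not consistent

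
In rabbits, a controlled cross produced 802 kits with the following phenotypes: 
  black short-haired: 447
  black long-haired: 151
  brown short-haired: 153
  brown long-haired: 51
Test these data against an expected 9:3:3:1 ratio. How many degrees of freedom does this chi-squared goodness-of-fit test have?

3

A goodness-of-fit test with 4 phenotype classes has df = 4 − 1 = 3.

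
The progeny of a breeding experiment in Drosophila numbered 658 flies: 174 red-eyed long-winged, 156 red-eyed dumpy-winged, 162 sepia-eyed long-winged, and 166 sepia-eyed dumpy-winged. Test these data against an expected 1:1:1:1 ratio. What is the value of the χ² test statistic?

1.040

The 1:1:1:1 ratio has 4 parts, so with N = 658 the expected counts are:
  red-eyed long-winged: 658 × 1/4 = 164.5
  red-eyed dumpy-winged: 658 × 1/4 = 164.5
  sepia-eyed long-winged: 658 × 1/4 = 164.5
  sepia-eyed dumpy-winged: 658 × 1/4 = 164.5
χ² = Σ (O − E)² / E
  red-eyed long-winged: (174 − 164.5)² / 164.5 = 0.5486
  red-eyed dumpy-winged: (156 − 164.5)² / 164.5 = 0.4392
  sepia-eyed long-winged: (162 − 164.5)² / 164.5 = 0.0380
  sepia-eyed dumpy-winged: (166 − 164.5)² / 164.5 = 0.0137
χ² = 0.5486 + 0.4392 + 0.0380 + 0.0137 = 1.0395 ≈ 1.040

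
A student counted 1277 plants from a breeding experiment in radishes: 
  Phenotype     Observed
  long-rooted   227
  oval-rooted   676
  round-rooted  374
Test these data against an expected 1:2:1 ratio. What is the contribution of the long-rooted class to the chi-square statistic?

Under the 1:2:1 hypothesis (Σ ratio = 4, N = 1277):
  long-rooted: 1277 × 1/4 = 319.25
  oval-rooted: 1277 × 2/4 = 638.5
  round-rooted: 1277 × 1/4 = 319.25
Contribution of long-rooted: (227 − 319.25)² / 319.25 = 26.6564

26.656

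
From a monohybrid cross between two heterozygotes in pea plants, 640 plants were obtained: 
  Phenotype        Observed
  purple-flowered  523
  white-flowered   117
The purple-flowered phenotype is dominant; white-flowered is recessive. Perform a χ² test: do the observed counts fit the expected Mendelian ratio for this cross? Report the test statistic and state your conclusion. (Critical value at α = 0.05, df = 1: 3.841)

For a monohybrid cross between heterozygotes with complete dominance, the expected phenotypic ratio is 3:1.
Under the 3:1 hypothesis (Σ ratio = 4, N = 640):
  purple-flowered: 640 × 3/4 = 480
  white-flowered: 640 × 1/4 = 160
χ² = Σ (O − E)² / E
  purple-flowered: (523 − 480)² / 480 = 3.8521
  white-flowered: (117 − 160)² / 160 = 11.5563
χ² = 3.8521 + 11.5563 = 15.4084 ≈ 15.408
Degrees of freedom = 2 − 1 = 1; critical value at α = 0.05 is 3.841.
Since 15.408 > 3.841, we reject the null hypothesis — the data do not fit the 3:1 ratio.

15.408; not consistent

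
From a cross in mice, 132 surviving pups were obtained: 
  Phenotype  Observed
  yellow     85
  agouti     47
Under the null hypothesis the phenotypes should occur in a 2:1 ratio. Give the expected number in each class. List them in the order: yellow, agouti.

88, 44

Expected counts for N = 132 under a 2:1 ratio (total parts = 3):
  yellow: 132 × 2/3 = 88
  agouti: 132 × 1/3 = 44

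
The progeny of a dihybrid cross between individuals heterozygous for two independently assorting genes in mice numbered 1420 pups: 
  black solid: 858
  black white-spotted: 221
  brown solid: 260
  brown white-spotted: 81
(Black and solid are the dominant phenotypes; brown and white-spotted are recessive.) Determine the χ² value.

A dihybrid F₂ with independent assortment and complete dominance at both loci gives a 9:3:3:1 phenotypic ratio.
Total ratio parts = 16. Expected numbers out of 1420:
  black solid: 1420 × 9/16 = 798.75
  black white-spotted: 1420 × 3/16 = 266.25
  brown solid: 1420 × 3/16 = 266.25
  brown white-spotted: 1420 × 1/16 = 88.75
χ² = Σ (O − E)² / E
  black solid: (858 − 798.75)² / 798.75 = 4.3951
  black white-spotted: (221 − 266.25)² / 266.25 = 7.6904
  brown solid: (260 − 266.25)² / 266.25 = 0.1467
  brown white-spotted: (81 − 88.75)² / 88.75 = 0.6768
χ² = 4.3951 + 7.6904 + 0.1467 + 0.6768 = 12.909

12.909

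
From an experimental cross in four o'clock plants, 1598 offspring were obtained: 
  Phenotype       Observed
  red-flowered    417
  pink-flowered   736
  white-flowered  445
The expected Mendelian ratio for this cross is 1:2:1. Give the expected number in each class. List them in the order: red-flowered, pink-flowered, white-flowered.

Expected counts for N = 1598 under a 1:2:1 ratio (total parts = 4):
  red-flowered: 1598 × 1/4 = 399.5
  pink-flowered: 1598 × 2/4 = 799
  white-flowered: 1598 × 1/4 = 399.5

399.5, 799, 399.5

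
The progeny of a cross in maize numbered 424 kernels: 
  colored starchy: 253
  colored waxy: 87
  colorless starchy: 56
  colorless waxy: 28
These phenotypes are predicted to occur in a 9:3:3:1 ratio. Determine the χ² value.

8.621

Total ratio parts = 16. Expected numbers out of 424:
  colored starchy: 424 × 9/16 = 238.5
  colored waxy: 424 × 3/16 = 79.5
  colorless starchy: 424 × 3/16 = 79.5
  colorless waxy: 424 × 1/16 = 26.5
χ² = Σ (O − E)² / E
  colored starchy: (253 − 238.5)² / 238.5 = 0.8816
  colored waxy: (87 − 79.5)² / 79.5 = 0.7075
  colorless starchy: (56 − 79.5)² / 79.5 = 6.9465
  colorless waxy: (28 − 26.5)² / 26.5 = 0.0849
χ² = 0.8816 + 0.7075 + 6.9465 + 0.0849 = 8.6205 ≈ 8.621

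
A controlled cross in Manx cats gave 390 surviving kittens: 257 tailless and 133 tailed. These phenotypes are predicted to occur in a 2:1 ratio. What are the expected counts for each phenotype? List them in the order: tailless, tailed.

260, 130

The 2:1 ratio has 3 parts, so with N = 390 the expected counts are:
  tailless: 390 × 2/3 = 260
  tailed: 390 × 1/3 = 130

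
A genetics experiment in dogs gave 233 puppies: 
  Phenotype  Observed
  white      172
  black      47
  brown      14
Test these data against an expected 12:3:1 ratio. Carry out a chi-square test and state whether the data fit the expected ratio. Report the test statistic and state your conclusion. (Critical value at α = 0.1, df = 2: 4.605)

The 12:3:1 ratio has 16 parts, so with N = 233 the expected counts are:
  white: 233 × 12/16 = 174.75
  black: 233 × 3/16 = 43.6875
  brown: 233 × 1/16 = 14.5625
χ² = Σ (O − E)² / E
  white: (172 − 174.75)² / 174.75 = 0.0433
  black: (47 − 43.6875)² / 43.6875 = 0.2512
  brown: (14 − 14.5625)² / 14.5625 = 0.0217
χ² = 0.0433 + 0.2512 + 0.0217 = 0.3162 ≈ 0.316
Degrees of freedom = 3 − 1 = 2; critical value at α = 0.1 is 4.605.
Since 0.316 < 4.605, we fail to reject the null hypothesis — the data are consistent with the 12:3:1 ratio.

0.316; consistent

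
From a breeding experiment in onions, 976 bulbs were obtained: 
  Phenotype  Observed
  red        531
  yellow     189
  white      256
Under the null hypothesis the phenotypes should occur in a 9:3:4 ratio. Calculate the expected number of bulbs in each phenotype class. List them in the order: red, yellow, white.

549, 183, 244

Expected counts for N = 976 under a 9:3:4 ratio (total parts = 16):
  red: 976 × 9/16 = 549
  yellow: 976 × 3/16 = 183
  white: 976 × 4/16 = 244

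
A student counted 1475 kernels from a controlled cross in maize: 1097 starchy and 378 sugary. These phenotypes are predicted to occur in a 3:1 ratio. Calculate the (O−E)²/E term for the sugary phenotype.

Under the 3:1 hypothesis (Σ ratio = 4, N = 1475):
  starchy: 1475 × 3/4 = 1106.25
  sugary: 1475 × 1/4 = 368.75
Contribution of sugary: (378 − 368.75)² / 368.75 = 0.2320

0.232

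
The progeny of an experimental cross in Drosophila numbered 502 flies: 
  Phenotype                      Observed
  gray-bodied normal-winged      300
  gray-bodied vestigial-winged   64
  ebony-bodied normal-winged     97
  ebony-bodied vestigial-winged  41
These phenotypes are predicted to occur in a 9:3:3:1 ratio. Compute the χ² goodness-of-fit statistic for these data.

13.782

Expected counts for N = 502 under a 9:3:3:1 ratio (total parts = 16):
  gray-bodied normal-winged: 502 × 9/16 = 282.375
  gray-bodied vestigial-winged: 502 × 3/16 = 94.125
  ebony-bodied normal-winged: 502 × 3/16 = 94.125
  ebony-bodied vestigial-winged: 502 × 1/16 = 31.375
χ² = Σ (O − E)² / E
  gray-bodied normal-winged: (300 − 282.375)² / 282.375 = 1.1001
  gray-bodied vestigial-winged: (64 − 94.125)² / 94.125 = 9.6416
  ebony-bodied normal-winged: (97 − 94.125)² / 94.125 = 0.0878
  ebony-bodied vestigial-winged: (41 − 31.375)² / 31.375 = 2.9527
χ² = 1.1001 + 9.6416 + 0.0878 + 2.9527 = 13.7822 ≈ 13.782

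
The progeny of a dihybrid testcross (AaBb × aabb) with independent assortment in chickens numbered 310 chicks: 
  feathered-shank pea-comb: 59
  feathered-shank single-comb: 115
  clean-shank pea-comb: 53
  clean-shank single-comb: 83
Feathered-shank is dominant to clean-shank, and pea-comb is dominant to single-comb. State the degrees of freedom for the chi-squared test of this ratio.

3

A dihybrid testcross with independent assortment gives a 1:1:1:1 ratio.
A goodness-of-fit test with 4 phenotype classes has df = 4 − 1 = 3.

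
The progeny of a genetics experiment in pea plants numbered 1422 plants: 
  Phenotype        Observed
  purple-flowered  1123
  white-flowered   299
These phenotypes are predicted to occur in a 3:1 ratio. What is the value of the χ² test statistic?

Total ratio parts = 4. Expected numbers out of 1422:
  purple-flowered: 1422 × 3/4 = 1066.5
  white-flowered: 1422 × 1/4 = 355.5
χ² = Σ (O − E)² / E
  purple-flowered: (1123 − 1066.5)² / 1066.5 = 2.9932
  white-flowered: (299 − 355.5)² / 355.5 = 8.9796
χ² = 2.9932 + 8.9796 = 11.9728 ≈ 11.973

11.973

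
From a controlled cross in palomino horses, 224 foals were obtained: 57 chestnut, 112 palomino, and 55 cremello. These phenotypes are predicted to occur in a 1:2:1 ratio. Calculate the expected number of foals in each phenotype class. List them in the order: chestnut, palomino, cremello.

Under the 1:2:1 hypothesis (Σ ratio = 4, N = 224):
  chestnut: 224 × 1/4 = 56
  palomino: 224 × 2/4 = 112
  cremello: 224 × 1/4 = 56

56, 112, 56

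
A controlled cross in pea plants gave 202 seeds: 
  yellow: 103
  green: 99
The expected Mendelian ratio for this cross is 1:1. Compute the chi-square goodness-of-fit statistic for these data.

Total ratio parts = 2. Expected numbers out of 202:
  yellow: 202 × 1/2 = 101
  green: 202 × 1/2 = 101
χ² = Σ (O − E)² / E
  yellow: (103 − 101)² / 101 = 0.0396
  green: (99 − 101)² / 101 = 0.0396
χ² = 0.0396 + 0.0396 = 0.0792 ≈ 0.079

0.079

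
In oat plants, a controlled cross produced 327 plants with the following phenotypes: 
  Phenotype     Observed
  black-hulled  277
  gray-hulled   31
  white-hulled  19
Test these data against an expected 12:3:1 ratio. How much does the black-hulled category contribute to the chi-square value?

Under the 12:3:1 hypothesis (Σ ratio = 16, N = 327):
  black-hulled: 327 × 12/16 = 245.25
  gray-hulled: 327 × 3/16 = 61.3125
  white-hulled: 327 × 1/16 = 20.4375
Contribution of black-hulled: (277 − 245.25)² / 245.25 = 4.1103

4.110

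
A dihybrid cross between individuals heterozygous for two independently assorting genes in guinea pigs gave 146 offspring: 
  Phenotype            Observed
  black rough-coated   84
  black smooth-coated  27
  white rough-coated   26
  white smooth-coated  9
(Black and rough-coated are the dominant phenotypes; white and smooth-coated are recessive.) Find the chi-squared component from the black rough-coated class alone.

0.043

A dihybrid F₂ with independent assortment and complete dominance at both loci gives a 9:3:3:1 phenotypic ratio.
Total ratio parts = 16. Expected numbers out of 146:
  black rough-coated: 146 × 9/16 = 82.125
  black smooth-coated: 146 × 3/16 = 27.375
  white rough-coated: 146 × 3/16 = 27.375
  white smooth-coated: 146 × 1/16 = 9.125
Contribution of black rough-coated: (84 − 82.125)² / 82.125 = 0.0428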